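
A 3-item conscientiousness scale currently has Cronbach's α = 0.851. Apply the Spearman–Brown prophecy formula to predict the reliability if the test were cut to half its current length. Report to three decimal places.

predicted reliability = 0.741

Length factor m = 1/2
α' = m·α / (1 − (1−m)·α)
   = 1/2 × 0.851 / (1 − (1 − 1/2) × 0.851)
   = 0.4255 / 0.5745 = 0.741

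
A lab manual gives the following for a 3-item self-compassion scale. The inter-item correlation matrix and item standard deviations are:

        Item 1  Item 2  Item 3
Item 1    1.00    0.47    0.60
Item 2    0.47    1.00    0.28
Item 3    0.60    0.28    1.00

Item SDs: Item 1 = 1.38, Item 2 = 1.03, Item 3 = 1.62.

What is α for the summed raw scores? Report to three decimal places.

α = 0.705

Σσ²ᵢ = 1.38² + 1.03² + 1.62² = 5.5897
Covariances σ_ij = r_ij · s_i · s_j:
  σ(Item 1,Item 2) = 0.47 × 1.38 × 1.03 = 0.6681
  σ(Item 1,Item 3) = 0.60 × 1.38 × 1.62 = 1.3414
  σ(Item 2,Item 3) = 0.28 × 1.03 × 1.62 = 0.4672
σ²_T = Σσ²ᵢ + 2·Σσ_ij = 5.5897 + 2 × 2.4767 = 10.5431
α = (3/2)·(1 − 5.5897/10.5431) = 0.705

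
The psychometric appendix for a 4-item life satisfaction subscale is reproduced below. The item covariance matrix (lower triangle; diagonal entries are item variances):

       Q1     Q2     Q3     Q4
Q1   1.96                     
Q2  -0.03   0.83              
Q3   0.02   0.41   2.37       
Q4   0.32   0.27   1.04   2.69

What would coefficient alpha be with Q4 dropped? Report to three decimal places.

Remaining items: Q1, Q2, Q3 (k = 3).
Σσ²ᵢ = 1.96 + 0.83 + 2.37 = 5.16
σ²_total = 5.16 + 2 × 0.40 = 5.96
α (item deleted) = (3/2)·(1 − 5.16/5.96) = 0.201

α = 0.201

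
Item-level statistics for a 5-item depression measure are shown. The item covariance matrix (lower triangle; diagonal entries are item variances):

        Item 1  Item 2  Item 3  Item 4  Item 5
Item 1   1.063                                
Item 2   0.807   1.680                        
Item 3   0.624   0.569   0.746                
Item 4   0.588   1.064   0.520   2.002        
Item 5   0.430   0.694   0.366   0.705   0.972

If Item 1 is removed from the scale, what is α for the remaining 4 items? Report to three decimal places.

α = 0.789

Remaining items: Item 2, Item 3, Item 4, Item 5 (k = 4).
sum of item variances = 1.680 + 0.746 + 2.002 + 0.972 = 5.400
σ²_total = 5.400 + 2 × 3.918 = 13.236
α (item deleted) = (4/3)·(1 − 5.400/13.236) = 0.789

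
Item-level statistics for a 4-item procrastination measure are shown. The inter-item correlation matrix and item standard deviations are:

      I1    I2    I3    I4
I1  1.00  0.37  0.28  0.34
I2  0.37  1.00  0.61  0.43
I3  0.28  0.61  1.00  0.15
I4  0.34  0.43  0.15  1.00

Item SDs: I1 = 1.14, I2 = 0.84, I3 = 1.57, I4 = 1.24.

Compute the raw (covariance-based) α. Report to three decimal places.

α = 0.653

Σσ²ᵢ = 1.14² + 0.84² + 1.57² + 1.24² = 6.0077
Covariances σ_ij = r_ij · s_i · s_j:
  σ(I1,I2) = 0.37 × 1.14 × 0.84 = 0.3543
  σ(I1,I3) = 0.28 × 1.14 × 1.57 = 0.5011
  σ(I1,I4) = 0.34 × 1.14 × 1.24 = 0.4806
  σ(I2,I3) = 0.61 × 0.84 × 1.57 = 0.8045
  σ(I2,I4) = 0.43 × 0.84 × 1.24 = 0.4479
  σ(I3,I4) = 0.15 × 1.57 × 1.24 = 0.2920
σ²_T = Σσ²ᵢ + 2·Σσ_ij = 6.0077 + 2 × 2.8804 = 11.7685
α = (4/3)·(1 − 6.0077/11.7685) = 0.653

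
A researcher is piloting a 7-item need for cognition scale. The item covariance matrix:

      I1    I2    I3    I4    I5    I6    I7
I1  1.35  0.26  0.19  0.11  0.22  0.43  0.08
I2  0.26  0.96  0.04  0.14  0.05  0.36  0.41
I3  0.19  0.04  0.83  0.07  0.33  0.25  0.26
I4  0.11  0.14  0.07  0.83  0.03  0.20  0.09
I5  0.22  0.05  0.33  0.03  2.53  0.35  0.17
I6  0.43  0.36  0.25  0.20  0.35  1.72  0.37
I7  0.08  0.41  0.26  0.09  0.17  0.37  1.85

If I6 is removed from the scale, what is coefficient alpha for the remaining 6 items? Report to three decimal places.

α = 0.444

Remaining items: I1, I2, I3, I4, I5, I7 (k = 6).
Σσ²ᵢ = 1.35 + 0.96 + 0.83 + 0.83 + 2.53 + 1.85 = 8.35
σ²_total = 8.35 + 2 × 2.45 = 13.25
α (item deleted) = (6/5)·(1 − 8.35/13.25) = 0.444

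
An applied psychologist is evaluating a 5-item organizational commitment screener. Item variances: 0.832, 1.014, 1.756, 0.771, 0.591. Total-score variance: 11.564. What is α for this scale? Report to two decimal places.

Σσᵢ² = 0.832 + 1.014 + 1.756 + 0.771 + 0.591 = 4.964
α = (k/(k−1))·(1 − Σσᵢ²/σ²_total) = (5/4)·(1 − 4.964/11.564) = 0.71

α = 0.71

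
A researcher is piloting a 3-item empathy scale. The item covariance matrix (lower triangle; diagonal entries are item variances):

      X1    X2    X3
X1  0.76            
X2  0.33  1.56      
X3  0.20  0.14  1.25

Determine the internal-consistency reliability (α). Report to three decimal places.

ΣVar(i) = 0.76 + 1.56 + 1.25 = 3.57
Sum of off-diagonal covariances = 0.67
σ²_total = 3.57 + 2 × 0.67 = 4.91
α = (k/(k−1))·(1 − ΣVar(i)/σ²_total) = (3/2)·(1 − 3.57/4.91) = 0.409

α = 0.409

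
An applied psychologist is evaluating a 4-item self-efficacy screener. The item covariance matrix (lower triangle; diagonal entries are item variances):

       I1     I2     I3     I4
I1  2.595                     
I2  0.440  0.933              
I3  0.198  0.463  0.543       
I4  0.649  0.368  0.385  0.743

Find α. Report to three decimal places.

α = 0.680

Σσ²ᵢ = 2.595 + 0.933 + 0.543 + 0.743 = 4.814
Sum of the distinct covariances = 2.503
σ²_total = 4.814 + 2 × 2.503 = 9.820
α = (k/(k−1))·(1 − Σσ²ᵢ/σ²_total) = (4/3)·(1 − 4.814/9.820) = 0.680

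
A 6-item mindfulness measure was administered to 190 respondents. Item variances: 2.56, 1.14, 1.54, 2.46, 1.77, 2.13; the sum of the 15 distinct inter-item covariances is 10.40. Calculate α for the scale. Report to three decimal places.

Σσ²ᵢ = 2.56 + 1.14 + 1.54 + 2.46 + 1.77 + 2.13 = 11.60
Sum of distinct covariances = 10.40
total variance = Σσ²ᵢ + 2·Σcov = 11.60 + 2 × 10.40 = 32.40
α = (6/5)·(1 − 11.60/32.40) = 0.770

α = 0.770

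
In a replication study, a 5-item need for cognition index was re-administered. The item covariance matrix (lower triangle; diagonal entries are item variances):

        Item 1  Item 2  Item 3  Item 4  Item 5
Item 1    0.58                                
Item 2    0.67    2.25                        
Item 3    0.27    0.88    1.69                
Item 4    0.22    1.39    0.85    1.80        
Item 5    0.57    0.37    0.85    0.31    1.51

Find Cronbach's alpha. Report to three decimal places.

ΣVar(i) = 0.58 + 2.25 + 1.69 + 1.80 + 1.51 = 7.83
Σ_{i<j} σ_ij = 6.38
σ²_T = 7.83 + 2 × 6.38 = 20.59
α = (k/(k−1))·(1 − ΣVar(i)/σ²_T) = (5/4)·(1 − 7.83/20.59) = 0.775

Cronbach's alpha = 0.775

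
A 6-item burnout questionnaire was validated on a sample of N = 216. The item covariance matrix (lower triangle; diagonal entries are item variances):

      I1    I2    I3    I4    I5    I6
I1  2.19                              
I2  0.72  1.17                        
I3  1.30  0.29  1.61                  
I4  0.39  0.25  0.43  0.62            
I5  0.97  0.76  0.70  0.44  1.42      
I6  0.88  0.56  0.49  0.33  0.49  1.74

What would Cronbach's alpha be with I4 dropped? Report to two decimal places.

Remaining items: I1, I2, I3, I5, I6 (k = 5).
Σσᵢ² = 2.19 + 1.17 + 1.61 + 1.42 + 1.74 = 8.13
total variance = 8.13 + 2 × 7.16 = 22.45
α (item deleted) = (5/4)·(1 − 8.13/22.45) = 0.80

α = 0.80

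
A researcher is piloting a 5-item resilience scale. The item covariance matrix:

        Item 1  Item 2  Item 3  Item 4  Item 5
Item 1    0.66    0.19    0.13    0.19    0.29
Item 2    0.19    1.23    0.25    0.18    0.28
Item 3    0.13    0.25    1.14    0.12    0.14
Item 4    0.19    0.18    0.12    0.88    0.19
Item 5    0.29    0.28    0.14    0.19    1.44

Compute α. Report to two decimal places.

α = 0.53

ΣVar(i) = 0.66 + 1.23 + 1.14 + 0.88 + 1.44 = 5.35
Σ_{i<j} σ_ij = 1.96
total variance = 5.35 + 2 × 1.96 = 9.27
α = (k/(k−1))·(1 − ΣVar(i)/total variance) = (5/4)·(1 − 5.35/9.27) = 0.53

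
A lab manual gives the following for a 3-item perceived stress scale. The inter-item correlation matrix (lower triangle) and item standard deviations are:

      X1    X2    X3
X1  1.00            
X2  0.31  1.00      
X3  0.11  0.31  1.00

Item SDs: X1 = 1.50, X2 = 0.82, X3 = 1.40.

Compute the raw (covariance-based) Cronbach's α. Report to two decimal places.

Cronbach's α = 0.43

Σσ²ᵢ = 1.50² + 0.82² + 1.40² = 4.8824
Covariances σ_ij = r_ij · s_i · s_j:
  σ(X1,X2) = 0.31 × 1.50 × 0.82 = 0.3813
  σ(X1,X3) = 0.11 × 1.50 × 1.40 = 0.2310
  σ(X2,X3) = 0.31 × 0.82 × 1.40 = 0.3559
σ²_T = Σσ²ᵢ + 2·Σσ_ij = 4.8824 + 2 × 0.9682 = 6.8188
α = (3/2)·(1 − 4.8824/6.8188) = 0.43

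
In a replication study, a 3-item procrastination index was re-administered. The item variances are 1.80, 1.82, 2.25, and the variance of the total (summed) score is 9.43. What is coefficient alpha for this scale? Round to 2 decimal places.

α = 0.57

ΣVar(i) = 1.80 + 1.82 + 2.25 = 5.87
α = (k/(k−1))·(1 − ΣVar(i)/σ²_total) = (3/2)·(1 − 5.87/9.43) = 0.57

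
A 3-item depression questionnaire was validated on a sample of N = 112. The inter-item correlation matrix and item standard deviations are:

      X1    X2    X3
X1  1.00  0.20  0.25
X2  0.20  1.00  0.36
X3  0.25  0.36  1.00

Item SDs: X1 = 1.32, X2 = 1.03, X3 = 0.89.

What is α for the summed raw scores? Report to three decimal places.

Σσ²ᵢ = 1.32² + 1.03² + 0.89² = 3.5954
Covariances σ_ij = r_ij · s_i · s_j:
  σ(X1,X2) = 0.20 × 1.32 × 1.03 = 0.2719
  σ(X1,X3) = 0.25 × 1.32 × 0.89 = 0.2937
  σ(X2,X3) = 0.36 × 1.03 × 0.89 = 0.3300
σ²_T = Σσ²ᵢ + 2·Σσ_ij = 3.5954 + 2 × 0.8956 = 5.3866
α = (3/2)·(1 − 3.5954/5.3866) = 0.499

α = 0.499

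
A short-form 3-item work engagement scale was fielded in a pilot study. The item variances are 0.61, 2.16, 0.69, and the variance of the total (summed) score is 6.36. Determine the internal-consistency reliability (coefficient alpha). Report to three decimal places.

Σσ²ᵢ = 0.61 + 2.16 + 0.69 = 3.46
α = (k/(k−1))·(1 − Σσ²ᵢ/σ²_T) = (3/2)·(1 − 3.46/6.36) = 0.684

coefficient alpha = 0.684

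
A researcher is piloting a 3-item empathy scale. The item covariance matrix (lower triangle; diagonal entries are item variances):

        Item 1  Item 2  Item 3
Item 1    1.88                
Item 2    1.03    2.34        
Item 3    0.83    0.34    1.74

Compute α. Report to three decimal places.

α = 0.637

ΣVar(i) = 1.88 + 2.34 + 1.74 = 5.96
Sum of off-diagonal covariances = 2.20
σ²_total = 5.96 + 2 × 2.20 = 10.36
α = (k/(k−1))·(1 − ΣVar(i)/σ²_total) = (3/2)·(1 − 5.96/10.36) = 0.637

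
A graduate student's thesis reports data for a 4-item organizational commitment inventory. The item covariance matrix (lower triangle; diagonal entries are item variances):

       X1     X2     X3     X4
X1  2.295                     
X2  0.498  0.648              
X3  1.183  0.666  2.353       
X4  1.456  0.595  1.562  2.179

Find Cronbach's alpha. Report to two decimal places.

Σσ²ᵢ = 2.295 + 0.648 + 2.353 + 2.179 = 7.475
Sum of off-diagonal covariances = 5.960
Var(T) = 7.475 + 2 × 5.960 = 19.395
α = (k/(k−1))·(1 − Σσ²ᵢ/Var(T)) = (4/3)·(1 − 7.475/19.395) = 0.82

α = 0.82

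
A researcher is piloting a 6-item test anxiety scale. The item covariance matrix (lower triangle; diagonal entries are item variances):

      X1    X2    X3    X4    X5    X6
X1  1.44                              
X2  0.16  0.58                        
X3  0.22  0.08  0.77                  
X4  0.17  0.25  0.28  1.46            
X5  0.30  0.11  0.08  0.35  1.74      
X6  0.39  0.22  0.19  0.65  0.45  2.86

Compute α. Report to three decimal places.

α = 0.562

sum of item variances = 1.44 + 0.58 + 0.77 + 1.46 + 1.74 + 2.86 = 8.85
Σ_{i<j} σ_ij = 3.90
Var(T) = 8.85 + 2 × 3.90 = 16.65
α = (k/(k−1))·(1 − sum of item variances/Var(T)) = (6/5)·(1 − 8.85/16.65) = 0.562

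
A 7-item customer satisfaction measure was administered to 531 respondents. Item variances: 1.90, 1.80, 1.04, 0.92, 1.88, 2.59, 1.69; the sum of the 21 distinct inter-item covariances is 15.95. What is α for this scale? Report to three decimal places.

ΣVar(i) = 1.90 + 1.80 + 1.04 + 0.92 + 1.88 + 2.59 + 1.69 = 11.82
Sum of distinct covariances = 15.95
total variance = ΣVar(i) + 2·Σcov = 11.82 + 2 × 15.95 = 43.72
α = (7/6)·(1 − 11.82/43.72) = 0.851

α = 0.851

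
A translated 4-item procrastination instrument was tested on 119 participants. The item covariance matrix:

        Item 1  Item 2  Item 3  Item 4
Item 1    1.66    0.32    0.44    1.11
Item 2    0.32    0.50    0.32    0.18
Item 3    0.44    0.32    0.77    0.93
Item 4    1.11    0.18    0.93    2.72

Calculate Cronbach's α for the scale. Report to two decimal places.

Cronbach's α = 0.72

Σσ²ᵢ = 1.66 + 0.50 + 0.77 + 2.72 = 5.65
Sum of the distinct covariances = 3.30
σ²_total = 5.65 + 2 × 3.30 = 12.25
α = (k/(k−1))·(1 − Σσ²ᵢ/σ²_total) = (4/3)·(1 − 5.65/12.25) = 0.72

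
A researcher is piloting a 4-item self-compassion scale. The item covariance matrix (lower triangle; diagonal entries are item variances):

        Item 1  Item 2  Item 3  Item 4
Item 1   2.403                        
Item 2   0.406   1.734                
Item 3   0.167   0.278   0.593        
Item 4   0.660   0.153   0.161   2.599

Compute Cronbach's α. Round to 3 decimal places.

Σσ²ᵢ = 2.403 + 1.734 + 0.593 + 2.599 = 7.329
Σ_{i<j} σ_ij = 1.825
total variance = 7.329 + 2 × 1.825 = 10.979
α = (k/(k−1))·(1 − Σσ²ᵢ/total variance) = (4/3)·(1 − 7.329/10.979) = 0.443

α = 0.443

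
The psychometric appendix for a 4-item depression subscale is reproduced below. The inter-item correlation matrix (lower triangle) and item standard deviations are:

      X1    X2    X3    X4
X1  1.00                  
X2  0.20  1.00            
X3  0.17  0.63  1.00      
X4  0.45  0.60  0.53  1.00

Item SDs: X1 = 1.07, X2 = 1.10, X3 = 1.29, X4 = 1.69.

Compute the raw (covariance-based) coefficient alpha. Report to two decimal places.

Σσ²ᵢ = 1.07² + 1.10² + 1.29² + 1.69² = 6.8751
Covariances σ_ij = r_ij · s_i · s_j:
  σ(X1,X2) = 0.20 × 1.07 × 1.10 = 0.2354
  σ(X1,X3) = 0.17 × 1.07 × 1.29 = 0.2347
  σ(X1,X4) = 0.45 × 1.07 × 1.69 = 0.8137
  σ(X2,X3) = 0.63 × 1.10 × 1.29 = 0.8940
  σ(X2,X4) = 0.60 × 1.10 × 1.69 = 1.1154
  σ(X3,X4) = 0.53 × 1.29 × 1.69 = 1.1555
σ²_T = Σσ²ᵢ + 2·Σσ_ij = 6.8751 + 2 × 4.4487 = 15.7725
α = (4/3)·(1 − 6.8751/15.7725) = 0.75

α = 0.75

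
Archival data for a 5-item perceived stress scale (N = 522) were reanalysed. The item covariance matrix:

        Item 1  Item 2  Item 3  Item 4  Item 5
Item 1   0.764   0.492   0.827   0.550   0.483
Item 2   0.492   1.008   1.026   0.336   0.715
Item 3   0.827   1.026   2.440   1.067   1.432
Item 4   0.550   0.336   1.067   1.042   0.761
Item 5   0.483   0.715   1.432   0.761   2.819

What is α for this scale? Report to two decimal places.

sum of item variances = 0.764 + 1.008 + 2.440 + 1.042 + 2.819 = 8.073
Sum of off-diagonal covariances = 7.689
total variance = 8.073 + 2 × 7.689 = 23.451
α = (k/(k−1))·(1 − sum of item variances/total variance) = (5/4)·(1 − 8.073/23.451) = 0.82

α = 0.82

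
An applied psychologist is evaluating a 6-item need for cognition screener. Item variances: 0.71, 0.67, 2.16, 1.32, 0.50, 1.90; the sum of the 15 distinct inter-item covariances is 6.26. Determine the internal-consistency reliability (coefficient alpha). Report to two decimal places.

ΣVar(i) = 0.71 + 0.67 + 2.16 + 1.32 + 0.50 + 1.90 = 7.26
Sum of distinct covariances = 6.26
σ²_total = ΣVar(i) + 2·Σcov = 7.26 + 2 × 6.26 = 19.78
α = (6/5)·(1 − 7.26/19.78) = 0.76

coefficient alpha = 0.76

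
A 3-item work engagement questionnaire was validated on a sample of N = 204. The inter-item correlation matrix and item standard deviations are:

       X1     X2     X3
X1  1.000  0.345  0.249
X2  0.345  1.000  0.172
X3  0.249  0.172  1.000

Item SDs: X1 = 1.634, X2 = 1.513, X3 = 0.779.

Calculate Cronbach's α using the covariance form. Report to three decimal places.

Σσ²ᵢ = 1.634² + 1.513² + 0.779² = 5.5660
Covariances σ_ij = r_ij · s_i · s_j:
  σ(X1,X2) = 0.345 × 1.634 × 1.513 = 0.8529
  σ(X1,X3) = 0.249 × 1.634 × 0.779 = 0.3169
  σ(X2,X3) = 0.172 × 1.513 × 0.779 = 0.2027
σ²_T = Σσ²ᵢ + 2·Σσ_ij = 5.5660 + 2 × 1.3725 = 8.3110
α = (3/2)·(1 − 5.5660/8.3110) = 0.495

Cronbach's α = 0.495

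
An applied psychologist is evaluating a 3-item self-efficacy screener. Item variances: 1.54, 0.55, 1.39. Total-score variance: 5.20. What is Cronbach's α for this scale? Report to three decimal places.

sum of item variances = 1.54 + 0.55 + 1.39 = 3.48
α = (k/(k−1))·(1 − sum of item variances/total variance) = (3/2)·(1 − 3.48/5.20) = 0.496

Cronbach's α = 0.496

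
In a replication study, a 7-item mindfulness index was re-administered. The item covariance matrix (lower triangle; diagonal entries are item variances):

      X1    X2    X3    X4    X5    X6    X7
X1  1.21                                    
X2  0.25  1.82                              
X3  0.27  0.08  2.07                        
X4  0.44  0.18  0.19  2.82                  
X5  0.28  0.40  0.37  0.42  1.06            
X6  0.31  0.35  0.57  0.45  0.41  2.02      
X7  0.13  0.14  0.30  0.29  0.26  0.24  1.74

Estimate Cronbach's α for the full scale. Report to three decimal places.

ΣVar(i) = 1.21 + 1.82 + 2.07 + 2.82 + 1.06 + 2.02 + 1.74 = 12.74
Sum of the distinct covariances = 6.33
Var(T) = 12.74 + 2 × 6.33 = 25.40
α = (k/(k−1))·(1 − ΣVar(i)/Var(T)) = (7/6)·(1 − 12.74/25.40) = 0.581

Cronbach's α = 0.581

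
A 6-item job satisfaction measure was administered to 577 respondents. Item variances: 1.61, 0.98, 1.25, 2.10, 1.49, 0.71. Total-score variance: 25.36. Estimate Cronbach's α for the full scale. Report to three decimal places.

Σσᵢ² = 1.61 + 0.98 + 1.25 + 2.10 + 1.49 + 0.71 = 8.14
α = (k/(k−1))·(1 − Σσᵢ²/Var(T)) = (6/5)·(1 − 8.14/25.36) = 0.815

α = 0.815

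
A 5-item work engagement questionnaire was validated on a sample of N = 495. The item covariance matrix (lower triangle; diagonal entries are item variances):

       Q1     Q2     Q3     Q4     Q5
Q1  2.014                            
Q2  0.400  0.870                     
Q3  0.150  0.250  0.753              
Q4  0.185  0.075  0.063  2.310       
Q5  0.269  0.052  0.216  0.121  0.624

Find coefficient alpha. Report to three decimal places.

α = 0.439

sum of item variances = 2.014 + 0.870 + 0.753 + 2.310 + 0.624 = 6.571
Sum of the distinct covariances = 1.781
Var(T) = 6.571 + 2 × 1.781 = 10.133
α = (k/(k−1))·(1 − sum of item variances/Var(T)) = (5/4)·(1 − 6.571/10.133) = 0.439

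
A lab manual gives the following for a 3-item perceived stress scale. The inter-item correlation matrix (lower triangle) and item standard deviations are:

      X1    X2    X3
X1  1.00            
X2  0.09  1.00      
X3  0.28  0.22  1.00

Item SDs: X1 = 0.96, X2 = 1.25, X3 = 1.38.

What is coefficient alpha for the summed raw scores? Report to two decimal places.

Σσ²ᵢ = 0.96² + 1.25² + 1.38² = 4.3885
Covariances σ_ij = r_ij · s_i · s_j:
  σ(X1,X2) = 0.09 × 0.96 × 1.25 = 0.1080
  σ(X1,X3) = 0.28 × 0.96 × 1.38 = 0.3709
  σ(X2,X3) = 0.22 × 1.25 × 1.38 = 0.3795
σ²_T = Σσ²ᵢ + 2·Σσ_ij = 4.3885 + 2 × 0.8584 = 6.1053
α = (3/2)·(1 − 4.3885/6.1053) = 0.42

coefficient alpha = 0.42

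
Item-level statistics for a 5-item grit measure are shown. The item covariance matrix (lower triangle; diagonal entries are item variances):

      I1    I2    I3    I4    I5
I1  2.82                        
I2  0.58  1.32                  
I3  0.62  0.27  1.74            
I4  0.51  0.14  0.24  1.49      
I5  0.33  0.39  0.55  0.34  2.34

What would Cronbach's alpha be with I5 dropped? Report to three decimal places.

Remaining items: I1, I2, I3, I4 (k = 4).
Σσᵢ² = 2.82 + 1.32 + 1.74 + 1.49 = 7.37
σ²_total = 7.37 + 2 × 2.36 = 12.09
α (item deleted) = (4/3)·(1 − 7.37/12.09) = 0.521

Cronbach's alpha = 0.521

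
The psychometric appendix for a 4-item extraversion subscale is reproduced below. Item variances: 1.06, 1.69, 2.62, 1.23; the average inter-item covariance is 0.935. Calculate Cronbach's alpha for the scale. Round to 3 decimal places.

sum of item variances = 1.06 + 1.69 + 2.62 + 1.23 = 6.60
Sum of the 6 distinct covariances = 6 × 0.935 = 5.610
Var(T) = sum of item variances + 2·Σcov = 6.60 + 2 × 5.610 = 17.820
α = (4/3)·(1 − 6.60/17.820) = 0.840

Cronbach's alpha = 0.840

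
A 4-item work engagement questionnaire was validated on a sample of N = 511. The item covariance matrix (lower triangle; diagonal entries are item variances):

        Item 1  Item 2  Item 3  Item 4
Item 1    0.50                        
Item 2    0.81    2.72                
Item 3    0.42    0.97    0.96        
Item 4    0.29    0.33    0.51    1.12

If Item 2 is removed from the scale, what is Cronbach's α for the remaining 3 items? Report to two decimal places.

Remaining items: Item 1, Item 3, Item 4 (k = 3).
Σσᵢ² = 0.50 + 0.96 + 1.12 = 2.58
σ²_T = 2.58 + 2 × 1.22 = 5.02
α (item deleted) = (3/2)·(1 − 2.58/5.02) = 0.73

Cronbach's α = 0.73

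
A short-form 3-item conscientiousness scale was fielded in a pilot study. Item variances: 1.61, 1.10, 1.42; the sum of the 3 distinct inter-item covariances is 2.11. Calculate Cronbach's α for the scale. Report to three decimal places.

Cronbach's α = 0.758

ΣVar(i) = 1.61 + 1.10 + 1.42 = 4.13
Sum of distinct covariances = 2.11
σ²_T = ΣVar(i) + 2·Σcov = 4.13 + 2 × 2.11 = 8.35
α = (3/2)·(1 − 4.13/8.35) = 0.758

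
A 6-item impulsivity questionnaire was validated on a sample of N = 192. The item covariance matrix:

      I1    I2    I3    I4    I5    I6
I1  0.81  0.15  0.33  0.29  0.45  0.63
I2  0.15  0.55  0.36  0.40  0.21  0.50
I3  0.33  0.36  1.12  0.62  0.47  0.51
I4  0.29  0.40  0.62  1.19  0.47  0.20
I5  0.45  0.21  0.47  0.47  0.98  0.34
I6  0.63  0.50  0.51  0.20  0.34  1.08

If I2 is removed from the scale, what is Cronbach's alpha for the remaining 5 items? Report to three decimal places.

α = 0.781

Remaining items: I1, I3, I4, I5, I6 (k = 5).
sum of item variances = 0.81 + 1.12 + 1.19 + 0.98 + 1.08 = 5.18
σ²_T = 5.18 + 2 × 4.31 = 13.80
α (item deleted) = (5/4)·(1 − 5.18/13.80) = 0.781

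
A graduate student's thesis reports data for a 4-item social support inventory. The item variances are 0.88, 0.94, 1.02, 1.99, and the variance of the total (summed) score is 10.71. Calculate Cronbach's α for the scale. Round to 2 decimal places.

Cronbach's α = 0.73

ΣVar(i) = 0.88 + 0.94 + 1.02 + 1.99 = 4.83
α = (k/(k−1))·(1 − ΣVar(i)/σ²_T) = (4/3)·(1 − 4.83/10.71) = 0.73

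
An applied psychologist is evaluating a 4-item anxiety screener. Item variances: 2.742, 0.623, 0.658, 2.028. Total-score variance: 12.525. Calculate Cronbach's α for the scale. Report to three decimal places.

Cronbach's α = 0.689

sum of item variances = 2.742 + 0.623 + 0.658 + 2.028 = 6.051
α = (k/(k−1))·(1 − sum of item variances/total variance) = (4/3)·(1 − 6.051/12.525) = 0.689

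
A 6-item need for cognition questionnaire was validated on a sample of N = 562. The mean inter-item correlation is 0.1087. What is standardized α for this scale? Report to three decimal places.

α = 0.423

Standardized α = k·r̄ / (1 + (k−1)·r̄) = 6 × 0.1087 / (1 + 5 × 0.1087)
  = 0.6522 / 1.5435 = 0.423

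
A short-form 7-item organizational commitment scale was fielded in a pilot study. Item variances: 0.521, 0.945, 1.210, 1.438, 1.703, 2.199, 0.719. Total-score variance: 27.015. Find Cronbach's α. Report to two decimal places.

α = 0.79

ΣVar(i) = 0.521 + 0.945 + 1.210 + 1.438 + 1.703 + 2.199 + 0.719 = 8.735
α = (k/(k−1))·(1 − ΣVar(i)/Var(T)) = (7/6)·(1 − 8.735/27.015) = 0.79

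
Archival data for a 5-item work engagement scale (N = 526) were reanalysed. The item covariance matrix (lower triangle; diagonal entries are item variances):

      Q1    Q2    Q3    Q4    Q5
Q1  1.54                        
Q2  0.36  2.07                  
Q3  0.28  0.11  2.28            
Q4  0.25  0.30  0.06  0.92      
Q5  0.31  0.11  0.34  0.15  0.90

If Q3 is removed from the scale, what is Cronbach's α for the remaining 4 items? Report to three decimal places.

Remaining items: Q1, Q2, Q4, Q5 (k = 4).
sum of item variances = 1.54 + 2.07 + 0.92 + 0.90 = 5.43
total variance = 5.43 + 2 × 1.48 = 8.39
α (item deleted) = (4/3)·(1 − 5.43/8.39) = 0.470

Cronbach's α = 0.470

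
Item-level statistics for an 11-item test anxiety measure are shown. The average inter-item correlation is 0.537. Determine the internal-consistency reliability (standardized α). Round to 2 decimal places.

standardized α = 0.93

Standardized α = k·r̄ / (1 + (k−1)·r̄) = 11 × 0.537 / (1 + 10 × 0.537)
  = 5.9070 / 6.3700 = 0.93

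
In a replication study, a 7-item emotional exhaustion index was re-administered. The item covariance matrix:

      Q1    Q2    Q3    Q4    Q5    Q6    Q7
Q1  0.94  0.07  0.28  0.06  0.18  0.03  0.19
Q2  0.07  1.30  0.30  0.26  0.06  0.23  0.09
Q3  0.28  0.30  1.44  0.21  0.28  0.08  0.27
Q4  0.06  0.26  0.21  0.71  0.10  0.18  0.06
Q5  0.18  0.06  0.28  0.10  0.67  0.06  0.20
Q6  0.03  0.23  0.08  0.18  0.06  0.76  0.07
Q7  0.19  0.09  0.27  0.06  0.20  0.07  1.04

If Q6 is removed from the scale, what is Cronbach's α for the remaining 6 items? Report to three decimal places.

Remaining items: Q1, Q2, Q3, Q4, Q5, Q7 (k = 6).
sum of item variances = 0.94 + 1.30 + 1.44 + 0.71 + 0.67 + 1.04 = 6.10
Var(T) = 6.10 + 2 × 2.61 = 11.32
α (item deleted) = (6/5)·(1 − 6.10/11.32) = 0.553

α = 0.553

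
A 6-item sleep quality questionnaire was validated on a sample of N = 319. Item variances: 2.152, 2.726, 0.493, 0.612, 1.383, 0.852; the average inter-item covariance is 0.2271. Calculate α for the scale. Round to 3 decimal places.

sum of item variances = 2.152 + 2.726 + 0.493 + 0.612 + 1.383 + 0.852 = 8.218
Sum of the 15 distinct covariances = 15 × 0.2271 = 3.4065
total variance = sum of item variances + 2·Σcov = 8.218 + 2 × 3.4065 = 15.0310
α = (6/5)·(1 − 8.218/15.0310) = 0.544

α = 0.544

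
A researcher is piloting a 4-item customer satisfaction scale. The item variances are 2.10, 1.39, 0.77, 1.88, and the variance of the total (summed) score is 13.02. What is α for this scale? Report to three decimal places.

α = 0.705

Σσ²ᵢ = 2.10 + 1.39 + 0.77 + 1.88 = 6.14
α = (k/(k−1))·(1 − Σσ²ᵢ/σ²_total) = (4/3)·(1 − 6.14/13.02) = 0.705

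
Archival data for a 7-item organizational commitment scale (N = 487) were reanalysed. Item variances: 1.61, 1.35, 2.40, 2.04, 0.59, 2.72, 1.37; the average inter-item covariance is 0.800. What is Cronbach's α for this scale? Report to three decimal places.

Cronbach's α = 0.858

sum of item variances = 1.61 + 1.35 + 2.40 + 2.04 + 0.59 + 2.72 + 1.37 = 12.08
Sum of the 21 distinct covariances = 21 × 0.800 = 16.800
Var(T) = sum of item variances + 2·Σcov = 12.08 + 2 × 16.800 = 45.680
α = (7/6)·(1 − 12.08/45.680) = 0.858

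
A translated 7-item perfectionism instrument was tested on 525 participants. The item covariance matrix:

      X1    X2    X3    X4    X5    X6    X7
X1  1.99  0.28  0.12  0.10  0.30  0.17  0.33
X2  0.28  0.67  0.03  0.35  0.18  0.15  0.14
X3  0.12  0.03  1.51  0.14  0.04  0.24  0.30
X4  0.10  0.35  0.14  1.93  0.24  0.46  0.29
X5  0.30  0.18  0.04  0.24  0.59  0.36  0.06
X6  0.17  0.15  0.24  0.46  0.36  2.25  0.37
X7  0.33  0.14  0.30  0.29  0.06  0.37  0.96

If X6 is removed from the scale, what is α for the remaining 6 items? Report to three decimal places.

Remaining items: X1, X2, X3, X4, X5, X7 (k = 6).
Σσ²ᵢ = 1.99 + 0.67 + 1.51 + 1.93 + 0.59 + 0.96 = 7.65
total variance = 7.65 + 2 × 2.90 = 13.45
α (item deleted) = (6/5)·(1 − 7.65/13.45) = 0.517

α = 0.517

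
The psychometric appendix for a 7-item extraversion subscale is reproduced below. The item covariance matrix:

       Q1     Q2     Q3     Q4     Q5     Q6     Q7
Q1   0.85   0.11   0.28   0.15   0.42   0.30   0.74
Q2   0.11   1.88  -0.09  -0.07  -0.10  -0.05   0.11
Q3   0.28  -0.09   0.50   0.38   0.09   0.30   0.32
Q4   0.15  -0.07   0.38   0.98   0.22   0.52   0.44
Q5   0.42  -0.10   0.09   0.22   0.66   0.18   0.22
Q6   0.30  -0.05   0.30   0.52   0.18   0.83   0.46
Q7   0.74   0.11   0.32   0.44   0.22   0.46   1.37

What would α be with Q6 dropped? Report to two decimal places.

α = 0.61

Remaining items: Q1, Q2, Q3, Q4, Q5, Q7 (k = 6).
sum of item variances = 0.85 + 1.88 + 0.50 + 0.98 + 0.66 + 1.37 = 6.24
σ²_T = 6.24 + 2 × 3.22 = 12.68
α (item deleted) = (6/5)·(1 − 6.24/12.68) = 0.61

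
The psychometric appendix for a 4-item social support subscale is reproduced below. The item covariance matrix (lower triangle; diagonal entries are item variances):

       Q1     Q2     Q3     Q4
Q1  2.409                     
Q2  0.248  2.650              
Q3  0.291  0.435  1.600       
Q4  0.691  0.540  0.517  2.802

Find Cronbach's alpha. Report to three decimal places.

Cronbach's alpha = 0.487

Σσ²ᵢ = 2.409 + 2.650 + 1.600 + 2.802 = 9.461
Sum of the distinct covariances = 2.722
Var(T) = 9.461 + 2 × 2.722 = 14.905
α = (k/(k−1))·(1 − Σσ²ᵢ/Var(T)) = (4/3)·(1 − 9.461/14.905) = 0.487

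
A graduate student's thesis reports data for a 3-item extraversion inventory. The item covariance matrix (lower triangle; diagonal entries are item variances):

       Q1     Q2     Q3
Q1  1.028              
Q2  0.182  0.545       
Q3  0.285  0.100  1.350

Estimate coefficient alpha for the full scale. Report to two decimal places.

α = 0.42

sum of item variances = 1.028 + 0.545 + 1.350 = 2.923
Σ_{i<j} σ_ij = 0.567
σ²_total = 2.923 + 2 × 0.567 = 4.057
α = (k/(k−1))·(1 − sum of item variances/σ²_total) = (3/2)·(1 − 2.923/4.057) = 0.42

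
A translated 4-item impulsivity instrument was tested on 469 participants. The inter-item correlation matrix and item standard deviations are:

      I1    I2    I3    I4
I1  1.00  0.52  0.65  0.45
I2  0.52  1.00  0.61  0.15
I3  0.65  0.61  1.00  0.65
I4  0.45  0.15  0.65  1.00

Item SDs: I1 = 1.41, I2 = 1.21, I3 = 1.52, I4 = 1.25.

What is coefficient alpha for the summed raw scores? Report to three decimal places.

Σσ²ᵢ = 1.41² + 1.21² + 1.52² + 1.25² = 7.3251
Covariances σ_ij = r_ij · s_i · s_j:
  σ(I1,I2) = 0.52 × 1.41 × 1.21 = 0.8872
  σ(I1,I3) = 0.65 × 1.41 × 1.52 = 1.3931
  σ(I1,I4) = 0.45 × 1.41 × 1.25 = 0.7931
  σ(I2,I3) = 0.61 × 1.21 × 1.52 = 1.1219
  σ(I2,I4) = 0.15 × 1.21 × 1.25 = 0.2269
  σ(I3,I4) = 0.65 × 1.52 × 1.25 = 1.2350
σ²_T = Σσ²ᵢ + 2·Σσ_ij = 7.3251 + 2 × 5.6572 = 18.6395
α = (4/3)·(1 − 7.3251/18.6395) = 0.809

coefficient alpha = 0.809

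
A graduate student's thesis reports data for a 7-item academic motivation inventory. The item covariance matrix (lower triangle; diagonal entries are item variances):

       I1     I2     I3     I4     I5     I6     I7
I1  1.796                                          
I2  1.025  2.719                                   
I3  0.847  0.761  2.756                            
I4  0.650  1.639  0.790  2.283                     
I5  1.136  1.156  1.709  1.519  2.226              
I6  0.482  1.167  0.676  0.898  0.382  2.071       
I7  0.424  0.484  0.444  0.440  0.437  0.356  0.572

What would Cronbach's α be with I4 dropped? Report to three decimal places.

Remaining items: I1, I2, I3, I5, I6, I7 (k = 6).
Σσᵢ² = 1.796 + 2.719 + 2.756 + 2.226 + 2.071 + 0.572 = 12.140
Var(T) = 12.140 + 2 × 11.486 = 35.112
α (item deleted) = (6/5)·(1 − 12.140/35.112) = 0.785

α = 0.785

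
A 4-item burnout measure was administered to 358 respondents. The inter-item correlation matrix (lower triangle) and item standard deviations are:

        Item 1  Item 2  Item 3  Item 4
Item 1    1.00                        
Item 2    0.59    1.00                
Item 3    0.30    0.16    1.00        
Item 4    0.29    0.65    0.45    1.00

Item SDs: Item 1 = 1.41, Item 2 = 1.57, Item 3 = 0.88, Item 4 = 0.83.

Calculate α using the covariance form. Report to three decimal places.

Σσ²ᵢ = 1.41² + 1.57² + 0.88² + 0.83² = 5.9163
Covariances σ_ij = r_ij · s_i · s_j:
  σ(Item 1,Item 2) = 0.59 × 1.41 × 1.57 = 1.3061
  σ(Item 1,Item 3) = 0.30 × 1.41 × 0.88 = 0.3722
  σ(Item 1,Item 4) = 0.29 × 1.41 × 0.83 = 0.3394
  σ(Item 2,Item 3) = 0.16 × 1.57 × 0.88 = 0.2211
  σ(Item 2,Item 4) = 0.65 × 1.57 × 0.83 = 0.8470
  σ(Item 3,Item 4) = 0.45 × 0.88 × 0.83 = 0.3287
σ²_T = Σσ²ᵢ + 2·Σσ_ij = 5.9163 + 2 × 3.4145 = 12.7453
α = (4/3)·(1 − 5.9163/12.7453) = 0.714

α = 0.714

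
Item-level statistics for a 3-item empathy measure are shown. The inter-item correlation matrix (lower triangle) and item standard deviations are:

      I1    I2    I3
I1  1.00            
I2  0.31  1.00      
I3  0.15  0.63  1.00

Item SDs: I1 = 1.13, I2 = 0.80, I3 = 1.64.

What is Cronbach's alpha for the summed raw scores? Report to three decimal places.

Σσ²ᵢ = 1.13² + 0.80² + 1.64² = 4.6065
Covariances σ_ij = r_ij · s_i · s_j:
  σ(I1,I2) = 0.31 × 1.13 × 0.80 = 0.2802
  σ(I1,I3) = 0.15 × 1.13 × 1.64 = 0.2780
  σ(I2,I3) = 0.63 × 0.80 × 1.64 = 0.8266
σ²_T = Σσ²ᵢ + 2·Σσ_ij = 4.6065 + 2 × 1.3848 = 7.3761
α = (3/2)·(1 − 4.6065/7.3761) = 0.563

α = 0.563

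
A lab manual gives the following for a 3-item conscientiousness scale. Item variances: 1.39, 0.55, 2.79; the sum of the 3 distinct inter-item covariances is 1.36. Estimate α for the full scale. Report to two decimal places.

Σσ²ᵢ = 1.39 + 0.55 + 2.79 = 4.73
Sum of distinct covariances = 1.36
σ²_total = Σσ²ᵢ + 2·Σcov = 4.73 + 2 × 1.36 = 7.45
α = (3/2)·(1 − 4.73/7.45) = 0.55

α = 0.55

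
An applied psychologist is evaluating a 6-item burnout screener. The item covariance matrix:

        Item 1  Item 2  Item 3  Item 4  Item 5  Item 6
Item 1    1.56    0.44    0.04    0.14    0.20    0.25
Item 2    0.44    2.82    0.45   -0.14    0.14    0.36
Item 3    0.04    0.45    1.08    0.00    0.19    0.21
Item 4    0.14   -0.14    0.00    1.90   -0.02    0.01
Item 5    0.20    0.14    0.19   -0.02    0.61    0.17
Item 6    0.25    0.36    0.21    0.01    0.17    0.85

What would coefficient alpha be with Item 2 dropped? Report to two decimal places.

Remaining items: Item 1, Item 3, Item 4, Item 5, Item 6 (k = 5).
Σσᵢ² = 1.56 + 1.08 + 1.90 + 0.61 + 0.85 = 6.00
total variance = 6.00 + 2 × 1.19 = 8.38
α (item deleted) = (5/4)·(1 − 6.00/8.38) = 0.36

coefficient alpha = 0.36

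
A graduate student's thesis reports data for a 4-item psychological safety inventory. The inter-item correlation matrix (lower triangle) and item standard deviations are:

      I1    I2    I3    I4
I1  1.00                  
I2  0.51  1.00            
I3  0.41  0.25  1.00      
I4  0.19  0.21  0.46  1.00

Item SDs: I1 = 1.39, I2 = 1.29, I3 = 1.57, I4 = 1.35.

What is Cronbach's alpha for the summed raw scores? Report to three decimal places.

Σσ²ᵢ = 1.39² + 1.29² + 1.57² + 1.35² = 7.8836
Covariances σ_ij = r_ij · s_i · s_j:
  σ(I1,I2) = 0.51 × 1.39 × 1.29 = 0.9145
  σ(I1,I3) = 0.41 × 1.39 × 1.57 = 0.8947
  σ(I1,I4) = 0.19 × 1.39 × 1.35 = 0.3565
  σ(I2,I3) = 0.25 × 1.29 × 1.57 = 0.5063
  σ(I2,I4) = 0.21 × 1.29 × 1.35 = 0.3657
  σ(I3,I4) = 0.46 × 1.57 × 1.35 = 0.9750
σ²_T = Σσ²ᵢ + 2·Σσ_ij = 7.8836 + 2 × 4.0127 = 15.9090
α = (4/3)·(1 − 7.8836/15.9090) = 0.673

α = 0.673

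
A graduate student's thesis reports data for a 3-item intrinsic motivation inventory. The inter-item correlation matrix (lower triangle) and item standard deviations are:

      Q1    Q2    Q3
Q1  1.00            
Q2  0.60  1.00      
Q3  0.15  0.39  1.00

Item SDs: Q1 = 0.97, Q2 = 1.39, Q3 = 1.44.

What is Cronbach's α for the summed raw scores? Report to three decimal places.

Cronbach's α = 0.632

Σσ²ᵢ = 0.97² + 1.39² + 1.44² = 4.9466
Covariances σ_ij = r_ij · s_i · s_j:
  σ(Q1,Q2) = 0.60 × 0.97 × 1.39 = 0.8090
  σ(Q1,Q3) = 0.15 × 0.97 × 1.44 = 0.2095
  σ(Q2,Q3) = 0.39 × 1.39 × 1.44 = 0.7806
σ²_T = Σσ²ᵢ + 2·Σσ_ij = 4.9466 + 2 × 1.7991 = 8.5448
α = (3/2)·(1 − 4.9466/8.5448) = 0.632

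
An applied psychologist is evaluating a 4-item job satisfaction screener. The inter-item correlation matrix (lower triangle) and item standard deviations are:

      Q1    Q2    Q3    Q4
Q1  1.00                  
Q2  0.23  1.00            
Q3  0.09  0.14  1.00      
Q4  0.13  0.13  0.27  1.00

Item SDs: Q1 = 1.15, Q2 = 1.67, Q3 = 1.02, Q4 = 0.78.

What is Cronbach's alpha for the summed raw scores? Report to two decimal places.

α = 0.41

Σσ²ᵢ = 1.15² + 1.67² + 1.02² + 0.78² = 5.7602
Covariances σ_ij = r_ij · s_i · s_j:
  σ(Q1,Q2) = 0.23 × 1.15 × 1.67 = 0.4417
  σ(Q1,Q3) = 0.09 × 1.15 × 1.02 = 0.1056
  σ(Q1,Q4) = 0.13 × 1.15 × 0.78 = 0.1166
  σ(Q2,Q3) = 0.14 × 1.67 × 1.02 = 0.2385
  σ(Q2,Q4) = 0.13 × 1.67 × 0.78 = 0.1693
  σ(Q3,Q4) = 0.27 × 1.02 × 0.78 = 0.2148
σ²_T = Σσ²ᵢ + 2·Σσ_ij = 5.7602 + 2 × 1.2865 = 8.3332
α = (4/3)·(1 − 5.7602/8.3332) = 0.41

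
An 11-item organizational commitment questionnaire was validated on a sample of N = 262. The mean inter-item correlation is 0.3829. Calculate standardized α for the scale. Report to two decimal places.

Standardized α = k·r̄ / (1 + (k−1)·r̄) = 11 × 0.3829 / (1 + 10 × 0.3829)
  = 4.2119 / 4.8290 = 0.87

α = 0.87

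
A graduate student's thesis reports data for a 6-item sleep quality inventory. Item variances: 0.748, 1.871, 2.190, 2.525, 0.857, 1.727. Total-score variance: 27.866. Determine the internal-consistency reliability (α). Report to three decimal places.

α = 0.773

Σσ²ᵢ = 0.748 + 1.871 + 2.190 + 2.525 + 0.857 + 1.727 = 9.918
α = (k/(k−1))·(1 − Σσ²ᵢ/total variance) = (6/5)·(1 − 9.918/27.866) = 0.773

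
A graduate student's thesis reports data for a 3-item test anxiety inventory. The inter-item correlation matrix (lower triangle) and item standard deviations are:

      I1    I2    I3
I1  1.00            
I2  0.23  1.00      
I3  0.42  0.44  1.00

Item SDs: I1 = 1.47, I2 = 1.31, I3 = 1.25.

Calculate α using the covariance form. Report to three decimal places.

α = 0.624

Σσ²ᵢ = 1.47² + 1.31² + 1.25² = 5.4395
Covariances σ_ij = r_ij · s_i · s_j:
  σ(I1,I2) = 0.23 × 1.47 × 1.31 = 0.4429
  σ(I1,I3) = 0.42 × 1.47 × 1.25 = 0.7717
  σ(I2,I3) = 0.44 × 1.31 × 1.25 = 0.7205
σ²_T = Σσ²ᵢ + 2·Σσ_ij = 5.4395 + 2 × 1.9351 = 9.3097
α = (3/2)·(1 − 5.4395/9.3097) = 0.624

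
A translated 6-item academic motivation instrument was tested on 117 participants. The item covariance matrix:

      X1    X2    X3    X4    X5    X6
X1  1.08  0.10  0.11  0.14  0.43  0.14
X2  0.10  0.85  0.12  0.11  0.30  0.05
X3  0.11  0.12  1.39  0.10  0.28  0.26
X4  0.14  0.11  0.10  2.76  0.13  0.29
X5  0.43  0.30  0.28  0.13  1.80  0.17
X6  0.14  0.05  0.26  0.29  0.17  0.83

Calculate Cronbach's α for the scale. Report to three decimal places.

Cronbach's α = 0.462

ΣVar(i) = 1.08 + 0.85 + 1.39 + 2.76 + 1.80 + 0.83 = 8.71
Sum of the distinct covariances = 2.73
σ²_T = 8.71 + 2 × 2.73 = 14.17
α = (k/(k−1))·(1 − ΣVar(i)/σ²_T) = (6/5)·(1 − 8.71/14.17) = 0.462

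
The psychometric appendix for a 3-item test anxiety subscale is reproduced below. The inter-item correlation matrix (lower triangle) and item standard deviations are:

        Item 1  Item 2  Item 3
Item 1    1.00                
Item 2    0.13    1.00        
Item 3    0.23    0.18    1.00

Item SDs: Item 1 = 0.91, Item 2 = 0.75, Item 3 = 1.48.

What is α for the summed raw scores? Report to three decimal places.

Σσ²ᵢ = 0.91² + 0.75² + 1.48² = 3.5810
Covariances σ_ij = r_ij · s_i · s_j:
  σ(Item 1,Item 2) = 0.13 × 0.91 × 0.75 = 0.0887
  σ(Item 1,Item 3) = 0.23 × 0.91 × 1.48 = 0.3098
  σ(Item 2,Item 3) = 0.18 × 0.75 × 1.48 = 0.1998
σ²_T = Σσ²ᵢ + 2·Σσ_ij = 3.5810 + 2 × 0.5983 = 4.7776
α = (3/2)·(1 − 3.5810/4.7776) = 0.376

α = 0.376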